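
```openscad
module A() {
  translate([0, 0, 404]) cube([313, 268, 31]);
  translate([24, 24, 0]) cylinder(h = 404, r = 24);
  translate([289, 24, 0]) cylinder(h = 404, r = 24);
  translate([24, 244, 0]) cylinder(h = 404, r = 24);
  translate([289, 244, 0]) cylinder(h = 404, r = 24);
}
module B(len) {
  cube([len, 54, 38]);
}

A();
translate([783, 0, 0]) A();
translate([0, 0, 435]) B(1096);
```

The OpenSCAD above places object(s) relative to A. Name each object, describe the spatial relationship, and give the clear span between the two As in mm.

A is a stool. B is a beam. A beam spans the tops of two stools. The clear span between the two stools is 470 mm.

Second stool starts at x = 783; first ends at x = 313; clear span = 783 − 313 = 470 mm.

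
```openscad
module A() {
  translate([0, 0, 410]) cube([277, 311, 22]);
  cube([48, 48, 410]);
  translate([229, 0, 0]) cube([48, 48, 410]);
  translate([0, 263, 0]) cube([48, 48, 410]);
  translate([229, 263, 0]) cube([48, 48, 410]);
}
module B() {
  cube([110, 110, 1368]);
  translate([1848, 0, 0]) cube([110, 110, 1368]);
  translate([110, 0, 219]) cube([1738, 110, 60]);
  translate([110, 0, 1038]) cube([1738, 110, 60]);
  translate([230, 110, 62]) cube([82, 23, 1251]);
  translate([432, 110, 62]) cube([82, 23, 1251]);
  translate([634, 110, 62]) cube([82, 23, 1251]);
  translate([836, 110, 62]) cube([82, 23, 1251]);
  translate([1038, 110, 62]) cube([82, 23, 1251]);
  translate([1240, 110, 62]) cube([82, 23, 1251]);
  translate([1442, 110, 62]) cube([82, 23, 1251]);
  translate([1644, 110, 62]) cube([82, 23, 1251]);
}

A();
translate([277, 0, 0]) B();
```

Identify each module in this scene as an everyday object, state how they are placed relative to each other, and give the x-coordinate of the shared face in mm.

A is a stool. B is a fence section. The fence section is against the stool's +x side, with their −y faces flush. The x-coordinate of the shared face is 277 mm.

The stool's +x face and the fence section's −x face are both at x = 277 mm.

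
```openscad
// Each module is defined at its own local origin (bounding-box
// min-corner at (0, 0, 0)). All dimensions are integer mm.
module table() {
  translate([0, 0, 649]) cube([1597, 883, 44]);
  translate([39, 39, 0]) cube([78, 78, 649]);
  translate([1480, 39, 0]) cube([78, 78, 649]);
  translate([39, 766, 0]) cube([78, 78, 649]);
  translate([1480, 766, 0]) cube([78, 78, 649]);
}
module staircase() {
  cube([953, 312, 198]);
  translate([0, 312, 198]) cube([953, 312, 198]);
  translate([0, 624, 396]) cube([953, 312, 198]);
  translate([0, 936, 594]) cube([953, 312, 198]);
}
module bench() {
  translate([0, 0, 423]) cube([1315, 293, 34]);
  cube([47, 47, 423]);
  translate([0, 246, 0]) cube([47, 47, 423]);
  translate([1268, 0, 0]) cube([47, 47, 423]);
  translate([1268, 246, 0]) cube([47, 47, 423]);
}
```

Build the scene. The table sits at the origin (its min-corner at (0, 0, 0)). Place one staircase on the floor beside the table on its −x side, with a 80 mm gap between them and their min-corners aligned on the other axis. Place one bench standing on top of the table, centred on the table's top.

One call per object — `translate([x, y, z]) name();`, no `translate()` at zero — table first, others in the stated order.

table();
translate([-1033, 0, 0]) staircase();
translate([141, 295, 693]) bench();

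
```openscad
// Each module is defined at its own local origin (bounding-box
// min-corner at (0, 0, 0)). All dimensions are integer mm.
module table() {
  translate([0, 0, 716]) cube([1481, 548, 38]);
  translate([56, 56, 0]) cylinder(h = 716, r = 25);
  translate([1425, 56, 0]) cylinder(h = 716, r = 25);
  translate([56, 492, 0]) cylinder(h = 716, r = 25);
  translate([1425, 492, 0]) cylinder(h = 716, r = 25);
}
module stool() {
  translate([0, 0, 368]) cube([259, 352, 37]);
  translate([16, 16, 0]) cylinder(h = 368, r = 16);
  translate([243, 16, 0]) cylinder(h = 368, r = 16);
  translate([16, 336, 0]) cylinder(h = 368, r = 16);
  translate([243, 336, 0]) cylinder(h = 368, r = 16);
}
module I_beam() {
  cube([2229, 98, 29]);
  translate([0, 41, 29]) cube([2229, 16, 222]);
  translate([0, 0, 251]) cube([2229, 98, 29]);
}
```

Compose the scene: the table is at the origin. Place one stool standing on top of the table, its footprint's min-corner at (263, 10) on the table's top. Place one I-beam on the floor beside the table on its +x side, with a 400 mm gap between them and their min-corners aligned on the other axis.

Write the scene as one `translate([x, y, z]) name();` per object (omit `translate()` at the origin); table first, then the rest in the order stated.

table();
translate([263, 10, 754]) stool();
translate([1881, 0, 0]) I_beam();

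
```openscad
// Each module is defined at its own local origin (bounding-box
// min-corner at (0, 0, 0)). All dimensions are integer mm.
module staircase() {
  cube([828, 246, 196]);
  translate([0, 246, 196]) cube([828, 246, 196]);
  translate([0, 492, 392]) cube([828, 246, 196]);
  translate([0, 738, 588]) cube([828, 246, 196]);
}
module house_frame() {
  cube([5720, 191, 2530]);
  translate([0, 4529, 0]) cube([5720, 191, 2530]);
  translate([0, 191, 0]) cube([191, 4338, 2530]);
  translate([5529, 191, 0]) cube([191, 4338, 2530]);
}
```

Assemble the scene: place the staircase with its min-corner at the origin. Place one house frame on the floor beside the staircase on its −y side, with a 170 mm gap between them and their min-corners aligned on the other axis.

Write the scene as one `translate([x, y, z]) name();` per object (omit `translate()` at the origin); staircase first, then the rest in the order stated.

staircase();
translate([0, -4890, 0]) house_frame();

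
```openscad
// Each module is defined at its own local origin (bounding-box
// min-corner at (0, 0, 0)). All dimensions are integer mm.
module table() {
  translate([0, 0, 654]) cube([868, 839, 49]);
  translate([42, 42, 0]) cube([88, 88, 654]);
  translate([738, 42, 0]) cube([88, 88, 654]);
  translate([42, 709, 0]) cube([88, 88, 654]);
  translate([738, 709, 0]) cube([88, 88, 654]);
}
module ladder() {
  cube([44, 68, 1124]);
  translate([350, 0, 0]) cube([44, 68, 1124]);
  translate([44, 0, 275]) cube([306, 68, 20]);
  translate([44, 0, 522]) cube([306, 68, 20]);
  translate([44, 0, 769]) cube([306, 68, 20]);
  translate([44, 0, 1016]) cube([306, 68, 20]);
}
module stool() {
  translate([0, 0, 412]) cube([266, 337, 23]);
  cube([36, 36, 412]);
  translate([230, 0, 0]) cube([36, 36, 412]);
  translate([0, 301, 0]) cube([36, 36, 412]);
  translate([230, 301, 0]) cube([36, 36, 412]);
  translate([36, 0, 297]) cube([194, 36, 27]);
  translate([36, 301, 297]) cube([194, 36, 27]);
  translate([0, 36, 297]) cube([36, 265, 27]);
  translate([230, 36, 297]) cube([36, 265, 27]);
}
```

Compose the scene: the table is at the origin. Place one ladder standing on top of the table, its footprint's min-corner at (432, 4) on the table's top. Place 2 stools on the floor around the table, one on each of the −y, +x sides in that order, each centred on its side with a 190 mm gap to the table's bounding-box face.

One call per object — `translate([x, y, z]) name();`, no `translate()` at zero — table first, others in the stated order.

table();
translate([432, 4, 703]) ladder();
translate([301, -527, 0]) stool();
translate([1058, 251, 0]) stool();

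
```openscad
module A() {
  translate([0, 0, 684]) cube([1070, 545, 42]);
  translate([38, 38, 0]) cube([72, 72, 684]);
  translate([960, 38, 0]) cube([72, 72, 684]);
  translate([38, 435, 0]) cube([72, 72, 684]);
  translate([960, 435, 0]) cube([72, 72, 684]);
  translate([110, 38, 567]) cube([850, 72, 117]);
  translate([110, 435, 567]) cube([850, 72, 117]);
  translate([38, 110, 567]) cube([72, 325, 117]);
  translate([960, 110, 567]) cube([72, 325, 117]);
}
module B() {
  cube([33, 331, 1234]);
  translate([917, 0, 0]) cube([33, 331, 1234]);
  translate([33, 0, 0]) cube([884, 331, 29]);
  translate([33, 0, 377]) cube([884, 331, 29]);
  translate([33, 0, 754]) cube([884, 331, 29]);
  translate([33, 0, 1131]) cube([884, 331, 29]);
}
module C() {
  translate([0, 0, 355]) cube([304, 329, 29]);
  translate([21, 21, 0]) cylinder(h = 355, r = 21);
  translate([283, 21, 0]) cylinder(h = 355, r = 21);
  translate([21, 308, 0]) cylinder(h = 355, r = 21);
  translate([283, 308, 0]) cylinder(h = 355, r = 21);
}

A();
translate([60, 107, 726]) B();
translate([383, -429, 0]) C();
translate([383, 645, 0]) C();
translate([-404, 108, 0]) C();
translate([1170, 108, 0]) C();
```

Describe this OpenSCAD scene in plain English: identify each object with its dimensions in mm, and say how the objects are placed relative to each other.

A is a rectangular dining table. The top is 1070×545×42 mm with its upper surface at z = 726 mm. It stands on four 72×72 mm square legs, each inset 38 mm from the nearest pair of top edges, running from the floor to the underside of the top. Four apron rails, 72 mm thick and 117 mm tall, run between adjacent legs with their top edges flush with the underside of the top and their outer faces flush with the legs' outer faces.

B is an open bookshelf. Two side panels, each 33 mm thick, 331 mm deep and 1234 mm tall, stand 950 mm apart (outside-to-outside). Between them sit 4 shelves, each 29 mm thick and 331 mm deep, spanning the full gap between the sides. The bottom shelf rests on the floor (its underside at z = 0) and the clear gap between one shelf's top and the next shelf's underside is 348 mm.

C is a simple wooden stool: a rectangular seat 304 mm (x) by 329 mm (y), 29 mm thick, top face at z = 384 mm, on four round legs, each 42 mm in diameter. The legs rest on z = 0, each leg's axis is inset half a diameter from the nearest pair of seat edges (so the leg's bounding box is flush with the corner).

The bookshelf is on top of the table, centred. Four stools sit around the table at the −y, +y, −x, +x sides.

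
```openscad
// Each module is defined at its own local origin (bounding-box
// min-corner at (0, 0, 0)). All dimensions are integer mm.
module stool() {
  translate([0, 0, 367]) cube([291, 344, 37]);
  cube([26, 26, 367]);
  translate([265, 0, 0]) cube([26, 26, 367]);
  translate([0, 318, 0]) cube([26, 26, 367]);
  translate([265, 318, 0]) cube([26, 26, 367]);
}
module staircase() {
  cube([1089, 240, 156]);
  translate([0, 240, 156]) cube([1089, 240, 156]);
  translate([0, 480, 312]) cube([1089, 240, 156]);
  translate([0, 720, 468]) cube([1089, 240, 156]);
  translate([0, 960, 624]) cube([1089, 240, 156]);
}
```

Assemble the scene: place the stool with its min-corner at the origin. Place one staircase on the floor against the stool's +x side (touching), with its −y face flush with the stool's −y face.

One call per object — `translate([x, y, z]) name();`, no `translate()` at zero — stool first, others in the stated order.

stool();
translate([291, 0, 0]) staircase();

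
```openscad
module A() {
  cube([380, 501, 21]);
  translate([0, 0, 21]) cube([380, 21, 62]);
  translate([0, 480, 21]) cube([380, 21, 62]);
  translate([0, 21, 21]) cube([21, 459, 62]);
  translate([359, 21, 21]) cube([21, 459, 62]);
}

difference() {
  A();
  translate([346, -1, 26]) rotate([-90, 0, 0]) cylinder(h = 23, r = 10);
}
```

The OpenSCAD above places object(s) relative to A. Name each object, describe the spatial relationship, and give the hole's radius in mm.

The subtracted cylinder has r = 10 mm.

A is an open box. The open box has a circular hole through its front wall. The hole's radius is 10 mm.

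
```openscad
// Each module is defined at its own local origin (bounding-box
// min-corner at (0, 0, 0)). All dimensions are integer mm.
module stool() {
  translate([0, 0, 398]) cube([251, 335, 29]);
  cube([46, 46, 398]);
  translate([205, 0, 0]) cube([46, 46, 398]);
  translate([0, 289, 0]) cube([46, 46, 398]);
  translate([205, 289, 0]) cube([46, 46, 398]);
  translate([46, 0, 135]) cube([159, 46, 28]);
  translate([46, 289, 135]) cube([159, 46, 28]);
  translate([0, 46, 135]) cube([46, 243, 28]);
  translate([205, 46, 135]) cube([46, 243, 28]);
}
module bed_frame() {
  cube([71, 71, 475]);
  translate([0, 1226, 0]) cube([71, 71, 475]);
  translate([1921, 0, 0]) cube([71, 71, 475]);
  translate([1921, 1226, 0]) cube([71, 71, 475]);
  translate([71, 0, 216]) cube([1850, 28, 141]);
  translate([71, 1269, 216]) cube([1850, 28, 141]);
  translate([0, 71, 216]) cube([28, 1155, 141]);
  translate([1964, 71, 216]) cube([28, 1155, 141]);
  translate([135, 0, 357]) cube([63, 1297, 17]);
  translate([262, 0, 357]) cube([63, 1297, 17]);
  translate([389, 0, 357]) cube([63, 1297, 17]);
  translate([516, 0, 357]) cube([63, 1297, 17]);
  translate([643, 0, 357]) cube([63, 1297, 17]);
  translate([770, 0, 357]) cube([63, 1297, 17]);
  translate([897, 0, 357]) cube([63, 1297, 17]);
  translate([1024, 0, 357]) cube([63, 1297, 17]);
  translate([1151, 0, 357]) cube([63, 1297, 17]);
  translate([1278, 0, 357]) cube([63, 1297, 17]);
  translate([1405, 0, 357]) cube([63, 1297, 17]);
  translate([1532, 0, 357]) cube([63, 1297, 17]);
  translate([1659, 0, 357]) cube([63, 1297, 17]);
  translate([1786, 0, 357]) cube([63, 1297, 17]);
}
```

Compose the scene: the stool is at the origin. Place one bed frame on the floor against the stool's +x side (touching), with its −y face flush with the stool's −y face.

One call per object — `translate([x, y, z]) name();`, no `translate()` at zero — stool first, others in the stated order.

stool();
translate([251, 0, 0]) bed_frame();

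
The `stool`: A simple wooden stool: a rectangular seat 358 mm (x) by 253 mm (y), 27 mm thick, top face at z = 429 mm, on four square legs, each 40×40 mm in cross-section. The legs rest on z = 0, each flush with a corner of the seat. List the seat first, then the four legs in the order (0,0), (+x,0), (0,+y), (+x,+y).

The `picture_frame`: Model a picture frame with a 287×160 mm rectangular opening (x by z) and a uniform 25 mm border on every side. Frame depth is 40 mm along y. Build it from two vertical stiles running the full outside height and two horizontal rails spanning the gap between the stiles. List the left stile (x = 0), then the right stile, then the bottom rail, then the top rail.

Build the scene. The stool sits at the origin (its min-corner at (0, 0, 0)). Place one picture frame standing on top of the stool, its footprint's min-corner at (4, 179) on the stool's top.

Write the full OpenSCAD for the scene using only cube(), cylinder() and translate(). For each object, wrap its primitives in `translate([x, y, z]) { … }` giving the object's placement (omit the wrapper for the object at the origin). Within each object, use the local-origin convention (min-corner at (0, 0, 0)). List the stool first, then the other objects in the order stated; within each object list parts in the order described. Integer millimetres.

translate([0, 0, 402]) cube([358, 253, 27]);
cube([40, 40, 402]);
translate([318, 0, 0]) cube([40, 40, 402]);
translate([0, 213, 0]) cube([40, 40, 402]);
translate([318, 213, 0]) cube([40, 40, 402]);
translate([4, 179, 429]) {
  cube([25, 40, 210]);
  translate([312, 0, 0]) cube([25, 40, 210]);
  translate([25, 0, 0]) cube([287, 40, 25]);
  translate([25, 0, 185]) cube([287, 40, 25]);
}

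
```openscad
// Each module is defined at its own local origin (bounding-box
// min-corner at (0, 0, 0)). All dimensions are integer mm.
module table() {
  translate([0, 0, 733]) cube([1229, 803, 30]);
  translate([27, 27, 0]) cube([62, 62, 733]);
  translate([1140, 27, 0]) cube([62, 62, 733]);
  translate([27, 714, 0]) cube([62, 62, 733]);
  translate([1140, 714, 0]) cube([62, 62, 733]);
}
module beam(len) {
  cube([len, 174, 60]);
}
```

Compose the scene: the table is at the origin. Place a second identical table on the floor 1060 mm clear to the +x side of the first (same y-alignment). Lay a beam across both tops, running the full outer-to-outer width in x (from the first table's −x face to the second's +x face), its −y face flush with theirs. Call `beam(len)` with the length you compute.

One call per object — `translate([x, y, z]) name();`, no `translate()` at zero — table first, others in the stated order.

table();
translate([2289, 0, 0]) table();
translate([0, 0, 763]) beam(3518);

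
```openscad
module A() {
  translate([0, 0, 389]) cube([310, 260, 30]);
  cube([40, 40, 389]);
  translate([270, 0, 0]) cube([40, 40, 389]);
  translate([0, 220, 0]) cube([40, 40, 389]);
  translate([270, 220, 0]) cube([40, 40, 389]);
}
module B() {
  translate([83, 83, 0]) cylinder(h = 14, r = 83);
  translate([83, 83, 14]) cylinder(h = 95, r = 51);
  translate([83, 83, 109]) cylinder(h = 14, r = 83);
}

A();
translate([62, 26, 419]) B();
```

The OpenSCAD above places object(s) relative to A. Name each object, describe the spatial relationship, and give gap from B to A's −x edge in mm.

A is a stool. B is a spool. The spool is on top of the stool. The gap from the spool to the stool's −x edge is 62 mm.

The spool's min-x is at 62; the stool's min-x is 0; gap = 62 mm.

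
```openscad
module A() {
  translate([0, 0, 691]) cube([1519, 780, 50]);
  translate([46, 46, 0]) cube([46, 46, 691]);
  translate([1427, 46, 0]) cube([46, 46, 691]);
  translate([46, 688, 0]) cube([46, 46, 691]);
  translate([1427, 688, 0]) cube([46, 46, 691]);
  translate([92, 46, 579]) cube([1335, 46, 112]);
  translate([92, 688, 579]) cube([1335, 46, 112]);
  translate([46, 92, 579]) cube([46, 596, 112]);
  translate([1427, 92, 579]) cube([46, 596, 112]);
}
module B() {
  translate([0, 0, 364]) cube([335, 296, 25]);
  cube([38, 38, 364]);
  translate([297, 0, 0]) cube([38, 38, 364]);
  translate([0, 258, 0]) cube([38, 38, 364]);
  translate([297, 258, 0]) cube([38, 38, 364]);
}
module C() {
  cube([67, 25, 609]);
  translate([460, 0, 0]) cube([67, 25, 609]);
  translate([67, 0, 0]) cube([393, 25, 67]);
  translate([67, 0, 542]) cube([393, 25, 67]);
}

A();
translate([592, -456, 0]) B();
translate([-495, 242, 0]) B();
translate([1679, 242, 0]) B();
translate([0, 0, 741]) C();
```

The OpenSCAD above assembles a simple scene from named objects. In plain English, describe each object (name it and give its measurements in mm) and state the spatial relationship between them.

A is a table with a 1519×780 mm rectangular top, 50 mm thick, top surface at z = 741 mm, supported by four 46×46 mm square legs, each inset 46 mm from the nearest pair of top edges, running from the floor. Four apron rails, 46 mm thick and 112 mm tall, run between adjacent legs with their top edges flush with the underside of the top and their outer faces flush with the legs' outer faces.

B is a four-legged stool. The seat is 335×296 mm, 25 mm thick, top at z = 389 mm. It stands on four square legs, each 38×38 mm in cross-section, from z = 0 to the seat underside, each flush with a corner of the seat.

C is a picture frame with a 393×475 mm rectangular opening (x by z) and a uniform 67 mm border on every side. Frame depth is 25 mm along y. It is built from two vertical stiles running the full outside height and two horizontal rails spanning the gap between the stiles.

Three stools sit around the table at the −y, −x, +x sides. The picture frame is on top of the table.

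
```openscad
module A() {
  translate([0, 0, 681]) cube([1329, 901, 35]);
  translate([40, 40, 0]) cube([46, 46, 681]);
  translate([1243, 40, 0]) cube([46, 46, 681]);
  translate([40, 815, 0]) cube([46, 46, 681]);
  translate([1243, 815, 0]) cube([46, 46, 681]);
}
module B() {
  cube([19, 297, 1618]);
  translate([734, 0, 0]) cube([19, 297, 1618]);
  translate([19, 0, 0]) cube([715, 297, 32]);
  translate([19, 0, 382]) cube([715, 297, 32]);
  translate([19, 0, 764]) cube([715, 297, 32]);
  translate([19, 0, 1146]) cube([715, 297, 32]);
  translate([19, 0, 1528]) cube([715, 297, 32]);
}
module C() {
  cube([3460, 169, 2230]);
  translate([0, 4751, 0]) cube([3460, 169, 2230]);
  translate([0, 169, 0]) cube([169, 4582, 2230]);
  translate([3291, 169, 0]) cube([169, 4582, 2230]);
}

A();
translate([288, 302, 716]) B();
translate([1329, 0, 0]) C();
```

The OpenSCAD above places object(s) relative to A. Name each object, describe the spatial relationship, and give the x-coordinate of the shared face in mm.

A is a table. B is a bookshelf. C is a house frame. The bookshelf is on top of the table, centred. The house frame is against the table's +x side, with their −y faces flush. The x-coordinate of the shared face is 1329 mm.

The table's +x face and the house frame's −x face are both at x = 1329 mm.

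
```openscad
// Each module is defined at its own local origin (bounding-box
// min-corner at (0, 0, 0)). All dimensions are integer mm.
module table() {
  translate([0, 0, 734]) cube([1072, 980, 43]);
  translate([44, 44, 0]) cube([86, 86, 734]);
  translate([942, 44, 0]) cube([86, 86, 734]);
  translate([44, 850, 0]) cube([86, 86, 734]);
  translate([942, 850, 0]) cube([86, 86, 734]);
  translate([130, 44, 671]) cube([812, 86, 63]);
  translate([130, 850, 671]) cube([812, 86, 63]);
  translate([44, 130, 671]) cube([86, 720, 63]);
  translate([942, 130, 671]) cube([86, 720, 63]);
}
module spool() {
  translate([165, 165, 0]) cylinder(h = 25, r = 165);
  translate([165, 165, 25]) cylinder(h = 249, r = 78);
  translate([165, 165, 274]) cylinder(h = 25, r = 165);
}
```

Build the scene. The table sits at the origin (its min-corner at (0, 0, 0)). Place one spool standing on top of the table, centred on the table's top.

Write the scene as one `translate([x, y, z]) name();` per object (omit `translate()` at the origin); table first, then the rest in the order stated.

table();
translate([371, 325, 777]) spool();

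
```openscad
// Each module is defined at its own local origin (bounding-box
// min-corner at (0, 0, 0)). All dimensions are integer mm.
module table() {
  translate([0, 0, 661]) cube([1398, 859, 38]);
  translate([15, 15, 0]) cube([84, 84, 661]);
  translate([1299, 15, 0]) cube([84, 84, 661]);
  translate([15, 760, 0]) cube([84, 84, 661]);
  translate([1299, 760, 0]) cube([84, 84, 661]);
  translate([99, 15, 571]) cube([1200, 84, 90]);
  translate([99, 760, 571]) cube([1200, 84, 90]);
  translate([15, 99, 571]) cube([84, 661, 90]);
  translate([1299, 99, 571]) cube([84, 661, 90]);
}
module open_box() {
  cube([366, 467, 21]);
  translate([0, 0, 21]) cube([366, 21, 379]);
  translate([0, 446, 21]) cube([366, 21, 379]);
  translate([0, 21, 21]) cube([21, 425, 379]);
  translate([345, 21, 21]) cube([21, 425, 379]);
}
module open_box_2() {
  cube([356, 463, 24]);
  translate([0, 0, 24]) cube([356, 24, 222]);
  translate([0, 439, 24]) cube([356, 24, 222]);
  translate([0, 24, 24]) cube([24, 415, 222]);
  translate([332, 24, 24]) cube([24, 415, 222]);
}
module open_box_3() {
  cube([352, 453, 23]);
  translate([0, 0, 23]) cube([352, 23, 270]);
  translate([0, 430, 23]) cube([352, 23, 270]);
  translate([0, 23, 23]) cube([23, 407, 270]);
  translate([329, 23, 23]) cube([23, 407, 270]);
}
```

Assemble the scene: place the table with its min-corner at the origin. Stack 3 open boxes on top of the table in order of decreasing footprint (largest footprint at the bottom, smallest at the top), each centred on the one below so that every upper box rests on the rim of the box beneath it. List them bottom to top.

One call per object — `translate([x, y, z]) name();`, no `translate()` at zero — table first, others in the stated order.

table();
translate([516, 196, 699]) open_box();
translate([521, 198, 1099]) open_box_2();
translate([523, 203, 1345]) open_box_3();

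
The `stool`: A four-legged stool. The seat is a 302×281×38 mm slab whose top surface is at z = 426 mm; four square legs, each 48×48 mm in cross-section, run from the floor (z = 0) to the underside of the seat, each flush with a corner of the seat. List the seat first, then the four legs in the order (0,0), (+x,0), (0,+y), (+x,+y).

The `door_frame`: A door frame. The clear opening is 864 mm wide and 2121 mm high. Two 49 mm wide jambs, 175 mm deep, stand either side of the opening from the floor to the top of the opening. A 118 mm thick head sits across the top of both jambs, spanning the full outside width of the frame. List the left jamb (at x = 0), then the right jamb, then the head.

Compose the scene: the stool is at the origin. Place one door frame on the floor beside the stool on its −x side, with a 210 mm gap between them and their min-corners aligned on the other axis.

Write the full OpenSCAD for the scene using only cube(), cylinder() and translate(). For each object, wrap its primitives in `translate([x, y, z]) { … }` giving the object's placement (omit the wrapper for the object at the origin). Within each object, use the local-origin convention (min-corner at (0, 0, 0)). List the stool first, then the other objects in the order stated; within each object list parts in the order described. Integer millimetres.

translate([0, 0, 388]) cube([302, 281, 38]);
cube([48, 48, 388]);
translate([254, 0, 0]) cube([48, 48, 388]);
translate([0, 233, 0]) cube([48, 48, 388]);
translate([254, 233, 0]) cube([48, 48, 388]);
translate([-1172, 0, 0]) {
  cube([49, 175, 2121]);
  translate([913, 0, 0]) cube([49, 175, 2121]);
  translate([0, 0, 2121]) cube([962, 175, 118]);
}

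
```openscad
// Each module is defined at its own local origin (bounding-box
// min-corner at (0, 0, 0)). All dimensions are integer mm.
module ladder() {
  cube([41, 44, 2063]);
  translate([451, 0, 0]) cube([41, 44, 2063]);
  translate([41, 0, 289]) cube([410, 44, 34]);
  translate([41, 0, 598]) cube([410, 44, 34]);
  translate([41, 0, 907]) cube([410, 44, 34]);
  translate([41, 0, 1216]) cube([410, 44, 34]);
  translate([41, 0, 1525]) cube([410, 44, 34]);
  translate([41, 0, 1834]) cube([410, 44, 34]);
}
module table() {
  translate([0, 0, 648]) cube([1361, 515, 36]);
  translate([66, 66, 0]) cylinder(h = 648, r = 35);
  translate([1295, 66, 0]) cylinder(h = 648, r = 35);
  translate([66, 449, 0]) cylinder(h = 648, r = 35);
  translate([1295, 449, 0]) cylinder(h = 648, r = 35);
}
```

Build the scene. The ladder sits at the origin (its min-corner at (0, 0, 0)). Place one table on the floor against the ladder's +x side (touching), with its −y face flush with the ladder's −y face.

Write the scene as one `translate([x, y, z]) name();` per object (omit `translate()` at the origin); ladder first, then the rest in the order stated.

ladder();
translate([492, 0, 0]) table();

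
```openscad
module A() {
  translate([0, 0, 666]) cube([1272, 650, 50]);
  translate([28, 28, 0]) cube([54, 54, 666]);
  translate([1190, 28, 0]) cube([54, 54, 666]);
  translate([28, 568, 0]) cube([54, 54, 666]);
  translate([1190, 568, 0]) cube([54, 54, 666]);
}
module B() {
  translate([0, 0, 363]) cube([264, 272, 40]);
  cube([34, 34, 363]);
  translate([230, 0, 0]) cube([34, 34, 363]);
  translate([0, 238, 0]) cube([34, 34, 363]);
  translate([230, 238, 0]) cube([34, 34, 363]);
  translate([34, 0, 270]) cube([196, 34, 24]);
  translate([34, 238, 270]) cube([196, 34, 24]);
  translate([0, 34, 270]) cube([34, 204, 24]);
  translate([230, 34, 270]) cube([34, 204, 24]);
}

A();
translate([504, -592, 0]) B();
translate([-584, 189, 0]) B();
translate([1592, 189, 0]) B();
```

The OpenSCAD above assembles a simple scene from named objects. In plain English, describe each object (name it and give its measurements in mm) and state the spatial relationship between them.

A is a table with a 1272×650 mm rectangular top, 50 mm thick, top surface at z = 716 mm, supported by four 54×54 mm square legs, each inset 28 mm from the nearest pair of top edges, running from the floor.

B is a four-legged stool. The seat is 264×272 mm, 40 mm thick, top at z = 403 mm. It stands on four square legs, each 34×34 mm in cross-section, from z = 0 to the seat underside, each flush with a corner of the seat. Four stretchers, 34 mm wide and 24 mm tall, connect adjacent legs with their undersides at z = 270 mm, each running between the inner faces of the legs it joins and aligned with the legs' outer faces on the other axis.

Three stools sit around the table at the −y, −x, +x sides.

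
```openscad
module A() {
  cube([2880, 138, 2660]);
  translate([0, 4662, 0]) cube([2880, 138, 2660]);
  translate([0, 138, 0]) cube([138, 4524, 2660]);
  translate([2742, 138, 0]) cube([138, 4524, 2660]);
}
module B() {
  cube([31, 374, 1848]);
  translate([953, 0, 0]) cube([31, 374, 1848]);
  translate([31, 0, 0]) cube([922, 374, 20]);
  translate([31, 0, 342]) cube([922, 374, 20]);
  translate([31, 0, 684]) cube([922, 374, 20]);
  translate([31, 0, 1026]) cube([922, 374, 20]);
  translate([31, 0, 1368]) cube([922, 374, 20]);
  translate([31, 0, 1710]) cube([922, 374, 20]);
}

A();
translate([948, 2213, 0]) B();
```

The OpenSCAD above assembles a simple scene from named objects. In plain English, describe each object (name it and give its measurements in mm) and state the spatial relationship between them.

A is the wall frame of a small rectangular building: four walls, each 2660 mm tall and 138 mm thick, enclosing a footprint 2880 mm (x) by 4800 mm (y) outside-to-outside, with no floor or roof. The front and back walls (the −y and +y sides) span the full width; the two side walls fit between them.

B is an open bookshelf. Two side panels, each 31 mm thick, 374 mm deep and 1848 mm tall, stand 984 mm apart (outside-to-outside). Between them sit 6 shelves, each 20 mm thick and 374 mm deep, spanning the full gap between the sides. The bottom shelf rests on the floor (its underside at z = 0) and the clear gap between one shelf's top and the next shelf's underside is 322 mm.

The bookshelf sits inside the house frame, centred.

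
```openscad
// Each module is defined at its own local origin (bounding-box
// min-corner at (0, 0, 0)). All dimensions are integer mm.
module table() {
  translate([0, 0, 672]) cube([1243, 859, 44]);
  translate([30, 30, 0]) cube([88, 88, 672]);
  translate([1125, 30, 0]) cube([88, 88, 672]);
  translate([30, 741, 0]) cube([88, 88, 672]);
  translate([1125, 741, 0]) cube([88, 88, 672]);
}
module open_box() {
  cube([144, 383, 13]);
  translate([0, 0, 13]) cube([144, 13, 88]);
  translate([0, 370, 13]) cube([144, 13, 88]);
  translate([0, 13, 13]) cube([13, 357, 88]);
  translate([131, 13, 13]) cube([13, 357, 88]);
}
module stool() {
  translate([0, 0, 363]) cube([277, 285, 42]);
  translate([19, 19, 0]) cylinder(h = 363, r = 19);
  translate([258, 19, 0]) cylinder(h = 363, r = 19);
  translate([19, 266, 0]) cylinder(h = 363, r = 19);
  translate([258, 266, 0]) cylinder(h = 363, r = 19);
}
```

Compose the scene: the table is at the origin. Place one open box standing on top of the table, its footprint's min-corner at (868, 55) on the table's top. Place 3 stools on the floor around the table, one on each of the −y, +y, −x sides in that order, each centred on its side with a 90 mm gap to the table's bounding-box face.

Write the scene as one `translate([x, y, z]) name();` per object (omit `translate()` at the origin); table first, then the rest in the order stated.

table();
translate([868, 55, 716]) open_box();
translate([483, -375, 0]) stool();
translate([483, 949, 0]) stool();
translate([-367, 287, 0]) stool();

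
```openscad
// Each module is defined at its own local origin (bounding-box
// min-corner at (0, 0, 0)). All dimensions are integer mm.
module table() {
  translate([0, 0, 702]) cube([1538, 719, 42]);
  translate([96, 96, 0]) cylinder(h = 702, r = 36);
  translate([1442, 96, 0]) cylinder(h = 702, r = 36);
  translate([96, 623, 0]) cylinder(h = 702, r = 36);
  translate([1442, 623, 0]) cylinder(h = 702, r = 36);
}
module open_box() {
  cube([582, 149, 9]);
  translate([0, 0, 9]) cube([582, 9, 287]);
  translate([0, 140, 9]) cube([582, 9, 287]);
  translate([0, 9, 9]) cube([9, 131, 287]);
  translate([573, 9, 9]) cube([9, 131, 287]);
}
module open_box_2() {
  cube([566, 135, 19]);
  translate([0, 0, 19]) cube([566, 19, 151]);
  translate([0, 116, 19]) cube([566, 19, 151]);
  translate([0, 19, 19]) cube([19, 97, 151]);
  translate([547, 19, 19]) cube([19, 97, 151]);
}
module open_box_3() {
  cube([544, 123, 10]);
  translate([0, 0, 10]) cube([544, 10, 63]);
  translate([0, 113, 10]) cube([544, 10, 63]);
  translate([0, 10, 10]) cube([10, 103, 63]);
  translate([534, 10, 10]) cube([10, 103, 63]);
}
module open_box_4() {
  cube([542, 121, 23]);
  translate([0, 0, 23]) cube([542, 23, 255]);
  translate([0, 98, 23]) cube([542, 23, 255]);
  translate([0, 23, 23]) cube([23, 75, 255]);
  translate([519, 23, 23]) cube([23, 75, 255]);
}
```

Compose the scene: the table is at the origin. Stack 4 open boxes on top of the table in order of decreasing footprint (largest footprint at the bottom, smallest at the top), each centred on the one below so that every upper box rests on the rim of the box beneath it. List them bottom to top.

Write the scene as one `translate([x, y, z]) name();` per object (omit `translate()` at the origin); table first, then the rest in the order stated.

table();
translate([478, 285, 744]) open_box();
translate([486, 292, 1040]) open_box_2();
translate([497, 298, 1210]) open_box_3();
translate([498, 299, 1283]) open_box_4();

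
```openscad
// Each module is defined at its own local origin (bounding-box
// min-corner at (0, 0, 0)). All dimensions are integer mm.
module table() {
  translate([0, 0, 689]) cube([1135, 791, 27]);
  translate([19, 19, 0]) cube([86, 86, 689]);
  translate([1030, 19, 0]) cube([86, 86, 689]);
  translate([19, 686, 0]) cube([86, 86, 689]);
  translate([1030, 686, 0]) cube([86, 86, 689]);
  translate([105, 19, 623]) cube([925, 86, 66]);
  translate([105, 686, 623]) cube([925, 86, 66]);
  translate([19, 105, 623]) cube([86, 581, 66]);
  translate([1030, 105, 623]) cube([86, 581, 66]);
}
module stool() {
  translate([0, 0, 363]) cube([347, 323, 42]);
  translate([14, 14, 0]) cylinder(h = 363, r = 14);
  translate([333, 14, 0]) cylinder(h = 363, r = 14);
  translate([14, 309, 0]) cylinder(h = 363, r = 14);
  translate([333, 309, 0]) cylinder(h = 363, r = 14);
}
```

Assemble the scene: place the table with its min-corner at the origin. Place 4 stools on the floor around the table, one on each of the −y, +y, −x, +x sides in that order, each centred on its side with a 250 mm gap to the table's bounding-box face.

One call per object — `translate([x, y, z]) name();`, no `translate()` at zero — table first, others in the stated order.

table();
translate([394, -573, 0]) stool();
translate([394, 1041, 0]) stool();
translate([-597, 234, 0]) stool();
translate([1385, 234, 0]) stool();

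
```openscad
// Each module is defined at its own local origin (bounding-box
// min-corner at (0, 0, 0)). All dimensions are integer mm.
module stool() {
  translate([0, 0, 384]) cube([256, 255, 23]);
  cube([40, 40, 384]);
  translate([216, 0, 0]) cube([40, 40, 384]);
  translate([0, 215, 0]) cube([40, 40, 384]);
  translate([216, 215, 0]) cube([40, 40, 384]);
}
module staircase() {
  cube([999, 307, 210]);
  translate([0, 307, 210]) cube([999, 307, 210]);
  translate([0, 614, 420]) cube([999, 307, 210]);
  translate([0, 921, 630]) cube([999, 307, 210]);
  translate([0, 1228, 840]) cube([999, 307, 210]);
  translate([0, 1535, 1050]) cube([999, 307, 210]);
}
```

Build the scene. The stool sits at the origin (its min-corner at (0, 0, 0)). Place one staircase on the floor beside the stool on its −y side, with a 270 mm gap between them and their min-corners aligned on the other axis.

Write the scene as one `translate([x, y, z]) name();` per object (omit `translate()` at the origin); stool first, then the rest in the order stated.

stool();
translate([0, -2112, 0]) staircase();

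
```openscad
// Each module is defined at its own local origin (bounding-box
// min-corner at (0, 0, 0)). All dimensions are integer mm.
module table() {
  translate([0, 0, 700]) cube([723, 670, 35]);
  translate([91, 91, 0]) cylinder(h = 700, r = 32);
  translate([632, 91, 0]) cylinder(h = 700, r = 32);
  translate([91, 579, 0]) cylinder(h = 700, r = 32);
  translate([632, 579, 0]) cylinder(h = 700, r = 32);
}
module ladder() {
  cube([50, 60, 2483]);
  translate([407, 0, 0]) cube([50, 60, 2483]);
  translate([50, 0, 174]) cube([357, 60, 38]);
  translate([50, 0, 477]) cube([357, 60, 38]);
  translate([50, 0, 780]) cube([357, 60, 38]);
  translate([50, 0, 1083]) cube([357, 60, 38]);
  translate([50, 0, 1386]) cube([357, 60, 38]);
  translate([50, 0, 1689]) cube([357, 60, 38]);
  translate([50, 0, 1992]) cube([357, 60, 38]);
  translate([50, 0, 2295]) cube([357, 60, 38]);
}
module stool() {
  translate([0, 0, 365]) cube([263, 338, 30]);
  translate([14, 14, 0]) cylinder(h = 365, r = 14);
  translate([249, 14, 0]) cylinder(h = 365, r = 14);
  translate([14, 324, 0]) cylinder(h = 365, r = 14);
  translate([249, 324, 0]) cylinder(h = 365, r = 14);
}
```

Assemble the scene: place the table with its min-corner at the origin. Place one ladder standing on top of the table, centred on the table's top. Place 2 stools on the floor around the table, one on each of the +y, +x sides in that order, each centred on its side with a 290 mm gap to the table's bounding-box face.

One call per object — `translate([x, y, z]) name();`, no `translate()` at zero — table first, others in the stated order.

table();
translate([133, 305, 735]) ladder();
translate([230, 960, 0]) stool();
translate([1013, 166, 0]) stool();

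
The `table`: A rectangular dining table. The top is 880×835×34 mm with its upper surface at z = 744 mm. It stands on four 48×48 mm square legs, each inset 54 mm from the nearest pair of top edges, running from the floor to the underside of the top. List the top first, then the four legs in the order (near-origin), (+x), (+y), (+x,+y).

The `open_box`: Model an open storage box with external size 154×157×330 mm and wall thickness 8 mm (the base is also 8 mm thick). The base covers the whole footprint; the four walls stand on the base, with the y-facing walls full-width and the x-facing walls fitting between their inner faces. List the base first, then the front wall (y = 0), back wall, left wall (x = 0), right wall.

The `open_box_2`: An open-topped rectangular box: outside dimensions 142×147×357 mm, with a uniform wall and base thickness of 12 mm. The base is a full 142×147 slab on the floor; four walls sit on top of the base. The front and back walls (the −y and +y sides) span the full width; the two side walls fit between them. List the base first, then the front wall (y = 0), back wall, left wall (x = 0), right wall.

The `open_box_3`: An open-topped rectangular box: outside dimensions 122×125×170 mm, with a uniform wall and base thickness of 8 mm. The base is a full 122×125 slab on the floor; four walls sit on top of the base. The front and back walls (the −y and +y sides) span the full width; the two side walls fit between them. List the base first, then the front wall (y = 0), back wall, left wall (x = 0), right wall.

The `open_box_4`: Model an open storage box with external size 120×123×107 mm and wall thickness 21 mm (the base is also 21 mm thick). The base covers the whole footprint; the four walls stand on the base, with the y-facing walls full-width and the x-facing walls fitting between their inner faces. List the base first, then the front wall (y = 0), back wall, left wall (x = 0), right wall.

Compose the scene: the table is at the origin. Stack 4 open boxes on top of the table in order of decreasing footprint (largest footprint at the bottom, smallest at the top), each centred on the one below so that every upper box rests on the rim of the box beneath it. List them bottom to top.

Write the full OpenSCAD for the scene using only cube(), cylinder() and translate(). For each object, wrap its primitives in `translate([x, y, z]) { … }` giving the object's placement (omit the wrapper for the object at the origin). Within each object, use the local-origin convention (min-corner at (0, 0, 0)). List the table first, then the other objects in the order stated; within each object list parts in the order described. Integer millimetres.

translate([0, 0, 710]) cube([880, 835, 34]);
translate([54, 54, 0]) cube([48, 48, 710]);
translate([778, 54, 0]) cube([48, 48, 710]);
translate([54, 733, 0]) cube([48, 48, 710]);
translate([778, 733, 0]) cube([48, 48, 710]);
translate([363, 339, 744]) {
  cube([154, 157, 8]);
  translate([0, 0, 8]) cube([154, 8, 322]);
  translate([0, 149, 8]) cube([154, 8, 322]);
  translate([0, 8, 8]) cube([8, 141, 322]);
  translate([146, 8, 8]) cube([8, 141, 322]);
}
translate([369, 344, 1074]) {
  cube([142, 147, 12]);
  translate([0, 0, 12]) cube([142, 12, 345]);
  translate([0, 135, 12]) cube([142, 12, 345]);
  translate([0, 12, 12]) cube([12, 123, 345]);
  translate([130, 12, 12]) cube([12, 123, 345]);
}
translate([379, 355, 1431]) {
  cube([122, 125, 8]);
  translate([0, 0, 8]) cube([122, 8, 162]);
  translate([0, 117, 8]) cube([122, 8, 162]);
  translate([0, 8, 8]) cube([8, 109, 162]);
  translate([114, 8, 8]) cube([8, 109, 162]);
}
translate([380, 356, 1601]) {
  cube([120, 123, 21]);
  translate([0, 0, 21]) cube([120, 21, 86]);
  translate([0, 102, 21]) cube([120, 21, 86]);
  translate([0, 21, 21]) cube([21, 81, 86]);
  translate([99, 21, 21]) cube([21, 81, 86]);
}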